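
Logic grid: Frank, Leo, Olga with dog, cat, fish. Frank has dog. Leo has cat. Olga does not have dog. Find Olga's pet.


From clues:
  Frank → dog
  Leo → cat
By elimination, Olga gets the remaining.

fish


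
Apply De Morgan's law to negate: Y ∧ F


De Morgan's law: ¬(P ∧ Q) ≡ ¬P ∨ ¬Q
¬(Y ∧ F) = ¬Y ∨ ¬F

¬Y ∨ ¬F


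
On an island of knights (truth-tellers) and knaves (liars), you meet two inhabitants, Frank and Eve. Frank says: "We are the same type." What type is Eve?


Frank says: "We are the same type."
Case 1: Frank is a Knight (truth-teller)
  Statement is true → they ARE the same → Eve is also a Knight
Case 2: Frank is a Knave (liar)
  Statement is false → they are NOT the same → Eve is a Knight
In both cases, Eve is a Knight.

Knight


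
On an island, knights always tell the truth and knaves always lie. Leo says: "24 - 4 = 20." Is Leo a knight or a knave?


Statement: "24 - 4 = 20."
Actual: 24 - 4 = 20
Claimed: 20
Statement is TRUE → Leo tells the truth → Knight

Knight


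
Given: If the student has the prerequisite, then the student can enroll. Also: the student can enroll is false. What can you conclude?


Modus tollens: P → Q, ¬Q ⊢ ¬P
P: the student has the prerequisite
Q: the student can enroll
We have P → Q and Q is false.
By modus tollens, P must be false.

It is not the case that the student has the prerequisite


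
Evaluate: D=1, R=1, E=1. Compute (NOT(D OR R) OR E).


D OR R = 1
NOT(1) = 0
0 OR 1 = 1

1


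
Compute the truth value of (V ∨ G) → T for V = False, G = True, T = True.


V = False, G = True, T = True
Step 1: V ∨ G = False OR True = True
Step 2: (True) → T: false only when antecedent=True and T=False.
Result: True

True


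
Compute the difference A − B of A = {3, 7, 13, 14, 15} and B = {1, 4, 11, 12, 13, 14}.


A = {3, 7, 13, 14, 15}
B = {1, 4, 11, 12, 13, 14}
Operation: difference A − B
In A but not B: 3, 7, 15

{3, 7, 15}


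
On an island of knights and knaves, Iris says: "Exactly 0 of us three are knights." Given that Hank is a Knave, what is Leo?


Iris claims exactly 0 knights among Iris, Hank, Leo.
Given: Hank is a Knave.

Case 1: Iris is a Knight (tells truth)
  Then exactly 0 of the three are knights.
  Counting Iris, Hank: 1 knight(s) so far. Need -1 more → impossible.
Case 2: Iris is a Knave (lies)
  Then the count is NOT 0.
  If Leo = Knave, count = 0 = 0 → claim would be true, contradicts lie.
  If Leo = Knight, count = 1 ≠ 0 → lie confirmed ✓

Leo is a Knight.

Knight


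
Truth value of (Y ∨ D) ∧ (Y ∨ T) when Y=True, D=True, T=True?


Y = True, D = True, T = True
Expression: (Y ∨ D) ∧ (Y ∨ T)
Step 1: Y ∨ D = True OR True = True
Step 2: Y ∨ T = True OR True = True
Step 3: (True) ∧ (True) = True AND True = True

True


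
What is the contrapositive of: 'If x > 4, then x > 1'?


Original: If x > 4, then x > 1
Contrapositive: If ¬Q, then ¬P
Negate Q: not (x > 1)
Negate P: not (x > 4)

If not (x > 1), then not (x > 4).


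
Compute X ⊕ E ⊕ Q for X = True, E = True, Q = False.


X = True, E = True, Q = False
Step 1: X ⊕ E = True XOR True = False
Step 2: False ⊕ Q = False XOR False = False
XOR is true when an odd number of operands are true.

False


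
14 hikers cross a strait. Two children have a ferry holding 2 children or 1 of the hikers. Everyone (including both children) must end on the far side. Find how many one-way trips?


Per crossing of one of the hikers: children→, one←, one of the hikers→, one← = 4 trips
14 × 4 = 56, + 1 final children→ = 57
Minimum trips = 57

57


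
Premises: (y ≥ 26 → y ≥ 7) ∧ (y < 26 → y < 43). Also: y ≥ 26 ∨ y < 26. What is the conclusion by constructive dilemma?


Constructive dilemma: (P → Q) ∧ (R → S), P ∨ R ⊢ Q ∨ S
Premise 1: y ≥ 26 → y ≥ 7
Premise 2: y < 26 → y < 43
Premise 3: y ≥ 26 ∨ y < 26
Case 1: Assuming y ≥ 26, then by Premise 1, y ≥ 7.
Case 2: Assuming y < 26, then by Premise 2, y < 43.
Since one of y ≥ 26 or y < 26 must hold, we get y ≥ 7 or y < 43.

y ≥ 7 or y < 43.


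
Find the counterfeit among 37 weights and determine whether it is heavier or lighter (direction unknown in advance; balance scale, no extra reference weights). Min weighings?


Let n = 37. 74 possibilities (n weights × lighter/heavier); each weighing has 3 outcomes.
Bound for k weighings: say the first weighing puts j weights on each pan. If it tips, the 2j weighed weights remain suspects (each with a known direction) and k-1 weighings give 3^(k-1) outcomes; 3^(k-1) is odd, so 2j ≤ 3^(k-1) - 1. If it balances, the n - 2j unweighed weights remain with direction unknown: 2(n - 2j) ≤ 3^(k-1) - 1 by the same parity argument. Adding, n ≤ (3^(k-1) - 1) + (3^(k-1) - 1)/2 = (3^k - 3)/2, and the classical three-group strategy achieves this (3 weights in 2 weighings, 12 in 3, 39 in 4, 120 in 5).
So we need the smallest k with (3^k - 3)/2 ≥ 37.
k = 3: (3^3 - 3)/2 = 12 < 37 ✗
k = 4: (3^4 - 3)/2 = 39 ≥ 37 ✓

4


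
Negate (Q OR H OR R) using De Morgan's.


De Morgan's law: ¬(P ∨ Q ∨ R) ≡ ¬P ∧ ¬Q ∧ ¬R
¬(Q ∨ H ∨ R) = ¬Q ∧ ¬H ∧ ¬R

¬Q ∧ ¬H ∧ ¬R


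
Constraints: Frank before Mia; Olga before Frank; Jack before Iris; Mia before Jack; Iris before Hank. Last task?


Constraints: Frank before Mia; Olga before Frank; Jack before Iris; Mia before Jack; Iris before Hank
The last task can have nothing scheduled after it, so it must never appear on the left of a 'before'.
Tasks appearing before some other task: Frank, Olga, Jack, Mia, Iris.
The only task not in that list is Hank → it is last.

Hank


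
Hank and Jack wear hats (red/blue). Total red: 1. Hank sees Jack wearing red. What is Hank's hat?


Total red = 1, Jack = red
Red accounted for: 1
Remaining for Hank: 0
Hank's hat is blue.

blue


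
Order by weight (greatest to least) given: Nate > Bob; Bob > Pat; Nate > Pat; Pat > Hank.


Constraints: Nate > Bob; Bob > Pat; Nate > Pat; Pat > Hank
Method: at each step, the next-highest is the one remaining person who never appears on the smaller side of a constraint between remaining people.
  Step 1: remaining {Nate, Bob, Hank, Pat}; on the smaller side: {Bob, Hank, Pat} → Nate is next (Nate > Bob; Nate > Pat).
  Step 2: remaining {Bob, Hank, Pat}; on the smaller side: {Hank, Pat} → Bob is next (Bob > Pat).
  Step 3: remaining {Hank, Pat}; on the smaller side: {Hank} → Pat is next (Pat > Hank).
  Step 4: only Hank remains → lowest.
Final ranking (highest to lowest):

Nate > Bob > Pat > Hank


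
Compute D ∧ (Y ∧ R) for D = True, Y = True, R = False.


D = True, Y = True, R = False
Step 1: Y ∧ R = True AND False = False
Step 2: D ∧ False = True AND False = False
AND is true only when ALL operands are true.

False


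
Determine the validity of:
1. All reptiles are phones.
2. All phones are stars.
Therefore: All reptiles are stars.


Premise 1: All reptiles are phones.
Premise 2: All phones are stars.
Conclusion: All reptiles are stars.
Barbara syllogism (AAA-1): All A are B, All B are C → All A are C.
Middle term (phones) distributed in premise 2.

Valid


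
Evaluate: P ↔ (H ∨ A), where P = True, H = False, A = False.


P = True, H = False, A = False
Step 1: H ∨ A = False OR False = False
Step 2: P ↔ (False): true when both sides have same truth value.
Result: True ↔ False = False

False


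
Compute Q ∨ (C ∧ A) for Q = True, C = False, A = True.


Q = True, C = False, A = True
Step 1: C ∧ A = False AND True = False
Step 2: Q ∨ False = True OR False = True
AND evaluated first (higher precedence); then OR applied.

True


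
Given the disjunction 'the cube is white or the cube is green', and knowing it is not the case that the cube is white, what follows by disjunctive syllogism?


Disjunctive syllogism: P ∨ Q, ¬P ⊢ Q
Disjunction: the cube is white ∨ the cube is green
We know it is not the case that the cube is white.
By disjunctive syllogism, the other disjunct must be true.

The cube is green


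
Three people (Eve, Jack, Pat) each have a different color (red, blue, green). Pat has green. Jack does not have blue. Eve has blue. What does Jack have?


From clues:
  Pat → green
  Eve → blue
By elimination, Jack gets the remaining.

red


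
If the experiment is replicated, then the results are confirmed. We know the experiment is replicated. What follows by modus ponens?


Modus ponens: P → Q, P ⊢ Q
P: the experiment is replicated
Q: the results are confirmed
We have P → Q and P is true.
By modus ponens, Q must be true.

The results are confirmed


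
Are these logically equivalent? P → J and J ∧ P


Expression 1: P → J
Expression 2: J ∧ P
Truth table (P J | Expr1 Expr2):
  T T |   T     T
  T F |   F     F
  F T |   T     F   ← differ
  F F |   T     F   ← differ
Counterexample: P=F, J=T gives Expr1 = T but Expr2 = F, so the expressions are NOT logically equivalent.

No


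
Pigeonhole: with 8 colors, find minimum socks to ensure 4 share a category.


Pigeonhole: to guarantee k in one of n categories, need (k-1)×n + 1.
k = 4, n = 8
Minimum = (4-1) × 8 + 1 = 3 × 8 + 1

25


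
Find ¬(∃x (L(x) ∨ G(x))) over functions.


Original: ∃x (L(x) ∨ G(x))
Rule: ¬∀→∃, ¬∃→∀, negate predicate.
Negation: ∀x (¬L(x) ∧ ¬G(x))

∀x (¬L(x) ∧ ¬G(x))


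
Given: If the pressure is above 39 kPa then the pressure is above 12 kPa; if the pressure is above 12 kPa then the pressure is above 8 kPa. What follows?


Hypothetical syllogism: P → Q, Q → R ⊢ P → R
Premise 1: the pressure is above 39 kPa → the pressure is above 12 kPa
Premise 2: the pressure is above 12 kPa → the pressure is above 8 kPa
Chain the implications: the middle term (the pressure is above 12 kPa) links the two.
Conclusion: If the pressure is above 39 kPa, then the pressure is above 8 kPa.

If the pressure is above 39 kPa, then the pressure is above 8 kPa.


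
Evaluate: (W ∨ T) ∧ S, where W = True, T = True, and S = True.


W = True, T = True, S = True
Step 1: W ∨ T = True OR True = True
Step 2: True ∧ S = True AND True = True
OR is true when at least one operand is true; AND requires both.

True


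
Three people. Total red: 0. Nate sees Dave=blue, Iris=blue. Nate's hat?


Total red = 0, seen red = 0
Own red = 0 - 0 = 0
Nate's hat is blue.

blue


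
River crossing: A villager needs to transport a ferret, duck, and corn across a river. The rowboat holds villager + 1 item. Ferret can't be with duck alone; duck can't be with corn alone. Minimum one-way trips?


1. villager+duck → 2. villager ← 3. villager+ferret → 4. villager+duck ← 5. villager+corn → 6. villager ← 7. villager+duck →
Minimum trips = 7

7


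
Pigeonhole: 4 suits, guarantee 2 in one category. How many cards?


Pigeonhole: to guarantee k in one of n categories, need (k-1)×n + 1.
k = 2, n = 4
Minimum = (2-1) × 4 + 1 = 1 × 4 + 1

5


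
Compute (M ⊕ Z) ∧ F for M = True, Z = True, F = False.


M = True, Z = True, F = False
Step 1: M ⊕ Z = True XOR True = False
Step 2: False ∧ F = False AND False = False
XOR true when exactly one of M,Z is true; then AND with F.

False


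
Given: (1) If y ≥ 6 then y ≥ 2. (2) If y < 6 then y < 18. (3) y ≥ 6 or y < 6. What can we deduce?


Constructive dilemma: (P → Q) ∧ (R → S), P ∨ R ⊢ Q ∨ S
Premise 1: y ≥ 6 → y ≥ 2
Premise 2: y < 6 → y < 18
Premise 3: y ≥ 6 ∨ y < 6
Case 1: Assuming y ≥ 6, then by Premise 1, y ≥ 2.
Case 2: Assuming y < 6, then by Premise 2, y < 18.
Since one of y ≥ 6 or y < 6 must hold, we get y ≥ 2 or y < 18.

y ≥ 2 or y < 18.


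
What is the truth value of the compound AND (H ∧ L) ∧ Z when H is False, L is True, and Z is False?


H = False, L = True, Z = False
Step 1: H ∧ L = False AND True = False
Step 2: False ∧ Z = False AND False = False
AND is true only when ALL operands are true.

False


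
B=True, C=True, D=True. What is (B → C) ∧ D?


B = True, C = True, D = True
Expression: (B → C) ∧ D
Step 1: B → C = True → True (false only if B=True, C=False) = True
Step 2: (True) ∧ D = True AND True = True

True


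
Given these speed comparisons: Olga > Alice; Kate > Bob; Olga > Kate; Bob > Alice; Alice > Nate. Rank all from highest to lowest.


Constraints: Olga > Alice; Kate > Bob; Olga > Kate; Bob > Alice; Alice > Nate
Method: at each step, the next-highest is the one remaining person who never appears on the smaller side of a constraint between remaining people.
  Step 1: remaining {Alice, Olga, Kate, Nate, Bob}; on the smaller side: {Alice, Kate, Nate, Bob} → Olga is next (Olga > Alice; Olga > Kate).
  Step 2: remaining {Alice, Kate, Nate, Bob}; on the smaller side: {Alice, Nate, Bob} → Kate is next (Kate > Bob).
  Step 3: remaining {Alice, Nate, Bob}; on the smaller side: {Alice, Nate} → Bob is next (Bob > Alice).
  Step 4: remaining {Alice, Nate}; on the smaller side: {Nate} → Alice is next (Alice > Nate).
  Step 5: only Nate remains → lowest.
Final ranking (highest to lowest):

Olga > Kate > Bob > Alice > Nate


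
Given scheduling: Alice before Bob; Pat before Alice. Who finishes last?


Constraints: Alice before Bob; Pat before Alice
The last task can have nothing scheduled after it, so it must never appear on the left of a 'before'.
Tasks appearing before some other task: Alice, Pat.
The only task not in that list is Bob → it is last.

Bob


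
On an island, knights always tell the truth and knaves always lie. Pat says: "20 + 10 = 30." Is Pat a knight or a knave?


Statement: "20 + 10 = 30."
Actual: 20 + 10 = 30
Claimed: 30
Statement is TRUE → Pat tells the truth → Knight

Knight


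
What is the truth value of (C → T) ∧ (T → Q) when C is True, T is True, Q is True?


C = True, T = True, Q = True
Step 1: C → T is false only when C=True and T=False. Result: True
Step 2: T → Q is false only when T=True and Q=False. Result: True
Step 3: True ∧ True = True

True


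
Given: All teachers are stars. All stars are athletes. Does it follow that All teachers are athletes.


Premise 1: All teachers are stars.
Premise 2: All stars are athletes.
Conclusion: All teachers are athletes.
Barbara syllogism (AAA-1): All A are B, All B are C → All A are C.
Middle term (stars) distributed in premise 2.

Valid


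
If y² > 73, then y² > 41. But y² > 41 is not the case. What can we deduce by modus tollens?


Modus tollens: P → Q, ¬Q ⊢ ¬P
P: y² > 73
Q: y² > 41
We have P → Q and Q is false.
By modus tollens, P must be false.

It is not the case that y² > 73


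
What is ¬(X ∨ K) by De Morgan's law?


De Morgan's law: ¬(P ∨ Q) ≡ ¬P ∧ ¬Q
¬(X ∨ K) = ¬X ∧ ¬K

¬X ∧ ¬K


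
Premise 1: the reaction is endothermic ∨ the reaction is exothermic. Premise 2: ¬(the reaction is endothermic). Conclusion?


Disjunctive syllogism: P ∨ Q, ¬P ⊢ Q
Disjunction: the reaction is endothermic ∨ the reaction is exothermic
We know it is not the case that the reaction is endothermic.
By disjunctive syllogism, the other disjunct must be true.

The reaction is exothermic


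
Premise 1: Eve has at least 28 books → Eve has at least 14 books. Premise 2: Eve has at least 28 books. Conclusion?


Modus ponens: P → Q, P ⊢ Q
P: Eve has at least 28 books
Q: Eve has at least 14 books
We have P → Q and P is true.
By modus ponens, Q must be true.

Eve has at least 14 books


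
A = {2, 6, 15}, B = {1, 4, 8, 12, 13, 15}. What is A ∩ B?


A = {2, 6, 15}
B = {1, 4, 8, 12, 13, 15}
Operation: intersection
Elements in both: 15

{15}


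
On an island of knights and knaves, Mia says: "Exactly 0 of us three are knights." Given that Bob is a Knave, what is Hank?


Mia claims exactly 0 knights among Mia, Bob, Hank.
Given: Bob is a Knave.

Case 1: Mia is a Knight (tells truth)
  Then exactly 0 of the three are knights.
  Counting Mia, Bob: 1 knight(s) so far. Need -1 more → impossible.
Case 2: Mia is a Knave (lies)
  Then the count is NOT 0.
  If Hank = Knave, count = 0 = 0 → claim would be true, contradicts lie.
  If Hank = Knight, count = 1 ≠ 0 → lie confirmed ✓

Hank is a Knight.

Knight


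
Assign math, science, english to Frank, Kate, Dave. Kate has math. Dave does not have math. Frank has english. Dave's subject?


From clues:
  Frank → english
  Kate → math
By elimination, Dave gets the remaining.

science


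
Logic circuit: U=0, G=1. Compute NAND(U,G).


U AND G = 0
NOT(0) = 1

1


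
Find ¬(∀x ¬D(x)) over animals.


Original: ∀x ¬D(x)
Rule: ¬∀→∃, ¬∃→∀, negate predicate.
Negation: ∃x D(x)

∃x D(x)


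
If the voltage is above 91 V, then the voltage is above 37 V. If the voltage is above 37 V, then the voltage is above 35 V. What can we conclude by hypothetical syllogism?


Hypothetical syllogism: P → Q, Q → R ⊢ P → R
Premise 1: the voltage is above 91 V → the voltage is above 37 V
Premise 2: the voltage is above 37 V → the voltage is above 35 V
Chain the implications: the middle term (the voltage is above 37 V) links the two.
Conclusion: If the voltage is above 91 V, then the voltage is above 35 V.

If the voltage is above 91 V, then the voltage is above 35 V.


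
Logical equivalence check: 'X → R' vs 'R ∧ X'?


Expression 1: X → R
Expression 2: R ∧ X
Truth table (X R | Expr1 Expr2):
  T T |   T     T
  T F |   F     F
  F T |   T     F   ← differ
  F F |   T     F   ← differ
Counterexample: X=F, R=T gives Expr1 = T but Expr2 = F, so the expressions are NOT logically equivalent.

No


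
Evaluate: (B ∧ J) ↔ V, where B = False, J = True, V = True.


B = False, J = True, V = True
Step 1: B ∧ J = False AND True = False
Step 2: (False) ↔ V: true when both sides have same truth value.
Result: False ↔ True = False

False


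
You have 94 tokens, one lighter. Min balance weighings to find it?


Each weighing has 3 outcomes (left heavy / balance / right heavy), so k weighings distinguish at most 3^k cases; splitting into three near-equal groups achieves this.
Need 3^k ≥ 94: 3^4 = 81 < 94 ≤ 3^5 = 243
k = ⌈log₃(94)⌉ = 5

5


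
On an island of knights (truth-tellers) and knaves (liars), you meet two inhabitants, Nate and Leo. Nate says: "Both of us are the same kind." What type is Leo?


Nate says: "Both of us are the same kind."
Case 1: Nate is a Knight (truth-teller)
  Statement is true → they ARE the same → Leo is also a Knight
Case 2: Nate is a Knave (liar)
  Statement is false → they are NOT the same → Leo is a Knight
In both cases, Leo is a Knight.

Knight


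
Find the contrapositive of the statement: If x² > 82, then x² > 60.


Original: If x² > 82, then x² > 60
Contrapositive: If ¬Q, then ¬P
Negate Q: not (x² > 60)
Negate P: not (x² > 82)

If not (x² > 60), then not (x² > 82).


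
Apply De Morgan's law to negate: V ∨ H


De Morgan's law: ¬(P ∨ Q) ≡ ¬P ∧ ¬Q
¬(V ∨ H) = ¬V ∧ ¬H

¬V ∧ ¬H


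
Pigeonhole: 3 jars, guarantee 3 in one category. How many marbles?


Pigeonhole: to guarantee k in one of n categories, need (k-1)×n + 1.
k = 3, n = 3
Minimum = (3-1) × 3 + 1 = 2 × 3 + 1

7


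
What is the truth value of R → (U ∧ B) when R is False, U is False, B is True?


R = False, U = False, B = True
Step 1: U ∧ B = False AND True = False
Step 2: R → (False): false only when R=True and consequent=False.
Result: True

True


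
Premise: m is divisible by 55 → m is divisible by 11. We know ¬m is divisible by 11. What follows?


Modus tollens: P → Q, ¬Q ⊢ ¬P
P: m is divisible by 55
Q: m is divisible by 11
We have P → Q and Q is false.
By modus tollens, P must be false.

It is not the case that m is divisible by 55


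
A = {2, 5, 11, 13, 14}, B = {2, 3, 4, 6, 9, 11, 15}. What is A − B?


A = {2, 5, 11, 13, 14}
B = {2, 3, 4, 6, 9, 11, 15}
Operation: difference A − B
In A but not B: 5, 13, 14

{5, 13, 14}


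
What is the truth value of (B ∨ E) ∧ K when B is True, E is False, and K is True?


B = True, E = False, K = True
Step 1: B ∨ E = True OR False = True
Step 2: True ∧ K = True AND True = True
OR is true when at least one operand is true; AND requires both.

True


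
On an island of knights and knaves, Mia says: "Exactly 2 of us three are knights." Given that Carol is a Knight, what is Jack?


Mia claims exactly 2 knights among Mia, Carol, Jack.
Given: Carol is a Knight.

Case 1: Mia is a Knight (tells truth)
  Then exactly 2 of the three are knights.
  Counting Mia, Carol: 2 knight(s) so far. Need 0 more → Jack = Knave.
Case 2: Mia is a Knave (lies)
  Then the count is NOT 2.
  If Jack = Knight, count = 2 = 2 → claim would be true, contradicts lie.
  If Jack = Knave, count = 1 ≠ 2 → lie confirmed ✓

Jack is a Knave.

Knave


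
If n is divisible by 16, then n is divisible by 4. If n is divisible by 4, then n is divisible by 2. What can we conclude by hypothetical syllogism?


Hypothetical syllogism: P → Q, Q → R ⊢ P → R
Premise 1: n is divisible by 16 → n is divisible by 4
Premise 2: n is divisible by 4 → n is divisible by 2
Chain the implications: the middle term (n is divisible by 4) links the two.
Conclusion: If n is divisible by 16, then n is divisible by 2.

If n is divisible by 16, then n is divisible by 2.


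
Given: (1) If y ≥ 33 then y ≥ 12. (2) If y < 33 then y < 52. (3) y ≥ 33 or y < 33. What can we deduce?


Constructive dilemma: (P → Q) ∧ (R → S), P ∨ R ⊢ Q ∨ S
Premise 1: y ≥ 33 → y ≥ 12
Premise 2: y < 33 → y < 52
Premise 3: y ≥ 33 ∨ y < 33
Case 1: Assuming y ≥ 33, then by Premise 1, y ≥ 12.
Case 2: Assuming y < 33, then by Premise 2, y < 52.
Since one of y ≥ 33 or y < 33 must hold, we get y ≥ 12 or y < 52.

y ≥ 12 or y < 52.


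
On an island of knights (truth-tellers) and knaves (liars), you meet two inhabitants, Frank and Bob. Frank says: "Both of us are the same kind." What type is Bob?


Frank says: "Both of us are the same kind."
Case 1: Frank is a Knight (truth-teller)
  Statement is true → they ARE the same → Bob is also a Knight
Case 2: Frank is a Knave (liar)
  Statement is false → they are NOT the same → Bob is a Knight
In both cases, Bob is a Knight.

Knight


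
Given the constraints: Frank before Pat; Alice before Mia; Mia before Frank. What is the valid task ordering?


Constraints: Frank before Pat; Alice before Mia; Mia before Frank
Method: repeatedly schedule the remaining task that has no remaining task required before it.
  Step 1: remaining {Pat, Frank, Mia, Alice}; every task except Alice still has a predecessor pending → schedule Alice.
  Step 2: remaining {Pat, Frank, Mia}; every task except Mia still has a predecessor pending → schedule Mia.
  Step 3: remaining {Pat, Frank}; every task except Frank still has a predecessor pending → schedule Frank.
  Step 4: only Pat remains → schedule Pat.
Resulting order:

Alice → Mia → Frank → Pat


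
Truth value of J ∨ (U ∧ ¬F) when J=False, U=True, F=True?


J = False, U = True, F = True
Expression: J ∨ (U ∧ ¬F)
Step 1: ¬F = NOT True = False
Step 2: U ∧ ¬F = True AND False = False
Step 3: J ∨ (False) = False OR False = False

False


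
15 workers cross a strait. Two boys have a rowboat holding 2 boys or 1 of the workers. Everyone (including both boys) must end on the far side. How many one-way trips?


Per crossing of one of the workers: boys→, one←, one of the workers→, one← = 4 trips
15 × 4 = 60, + 1 final boys→ = 61
Minimum trips = 61

61


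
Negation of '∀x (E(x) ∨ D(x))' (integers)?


Original: ∀x (E(x) ∨ D(x))
Rule: ¬∀→∃, ¬∃→∀, negate predicate.
Negation: ∃x (¬E(x) ∧ ¬D(x))

∃x (¬E(x) ∧ ¬D(x))


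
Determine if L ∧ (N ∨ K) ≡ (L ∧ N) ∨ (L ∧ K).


Expression 1: L ∧ (N ∨ K)
Expression 2: (L ∧ N) ∨ (L ∧ K)
Truth table (L N K | Expr1 Expr2):
  T T T |   T     T
  T T F |   T     T
  T F T |   T     T
  T F F |   F     F
  F T T |   F     F
  F T F |   F     F
  F F T |   F     F
  F F F |   F     F
All 8 rows agree, so the expressions are logically equivalent.

Yes


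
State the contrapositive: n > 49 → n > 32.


Original: If n > 49, then n > 32
Contrapositive: If ¬Q, then ¬P
Negate Q: not (n > 32)
Negate P: not (n > 49)

If not (n > 32), then not (n > 49).


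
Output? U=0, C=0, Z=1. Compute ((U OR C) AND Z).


U OR C = 0|0 = 0
0 AND 1 = 0

0


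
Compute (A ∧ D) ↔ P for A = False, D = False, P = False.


A = False, D = False, P = False
Step 1: A ∧ D = False AND False = False
Step 2: (False) ↔ P: true when both sides have same truth value.
Result: False ↔ False = True

True


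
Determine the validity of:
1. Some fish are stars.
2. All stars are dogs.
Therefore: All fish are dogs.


Premise 1: Some fish are stars.
Premise 2: All stars are dogs.
Conclusion: All fish are dogs.
Fallacy: illicit minor. The minor term (fish) is distributed in the conclusion ('All fish ...') but undistributed in its premise ('Some fish are stars' doesn't cover all fish).
Only 'Some fish are dogs' follows, not 'All'.

Invalid


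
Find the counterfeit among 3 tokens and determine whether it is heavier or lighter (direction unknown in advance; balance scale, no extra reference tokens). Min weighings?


Let n = 3. 6 possibilities (n tokens × lighter/heavier); each weighing has 3 outcomes.
Bound for k weighings: say the first weighing puts j tokens on each pan. If it tips, the 2j weighed tokens remain suspects (each with a known direction) and k-1 weighings give 3^(k-1) outcomes; 3^(k-1) is odd, so 2j ≤ 3^(k-1) - 1. If it balances, the n - 2j unweighed tokens remain with direction unknown: 2(n - 2j) ≤ 3^(k-1) - 1 by the same parity argument. Adding, n ≤ (3^(k-1) - 1) + (3^(k-1) - 1)/2 = (3^k - 3)/2, and the classical three-group strategy achieves this (3 tokens in 2 weighings, 12 in 3, 39 in 4, 120 in 5).
So we need the smallest k with (3^k - 3)/2 ≥ 3.
k = 1: (3^1 - 3)/2 = 0 < 3 ✗
k = 2: (3^2 - 3)/2 = 3 ≥ 3 ✓

2


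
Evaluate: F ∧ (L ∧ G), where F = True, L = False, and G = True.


F = True, L = False, G = True
Step 1: L ∧ G = False AND True = False
Step 2: F ∧ False = True AND False = False
AND is true only when ALL operands are true.

False


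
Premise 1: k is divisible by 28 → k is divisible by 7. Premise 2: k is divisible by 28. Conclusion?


Modus ponens: P → Q, P ⊢ Q
P: k is divisible by 28
Q: k is divisible by 7
We have P → Q and P is true.
By modus ponens, Q must be true.

k is divisible by 7


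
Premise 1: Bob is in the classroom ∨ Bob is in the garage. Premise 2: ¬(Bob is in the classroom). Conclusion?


Disjunctive syllogism: P ∨ Q, ¬P ⊢ Q
Disjunction: Bob is in the classroom ∨ Bob is in the garage
We know it is not the case that Bob is in the classroom.
By disjunctive syllogism, the other disjunct must be true.

Bob is in the garage


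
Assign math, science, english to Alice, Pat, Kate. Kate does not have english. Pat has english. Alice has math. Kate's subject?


From clues:
  Alice → math
  Pat → english
By elimination, Kate gets the remaining.

science


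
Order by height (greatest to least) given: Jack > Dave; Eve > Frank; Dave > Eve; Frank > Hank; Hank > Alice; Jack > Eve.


Constraints: Jack > Dave; Eve > Frank; Dave > Eve; Frank > Hank; Hank > Alice; Jack > Eve
Method: at each step, the next-highest is the one remaining person who never appears on the smaller side of a constraint between remaining people.
  Step 1: remaining {Frank, Dave, Eve, Hank, Jack, Alice}; on the smaller side: {Frank, Dave, Eve, Hank, Alice} → Jack is next (Jack > Dave; Jack > Eve).
  Step 2: remaining {Frank, Dave, Eve, Hank, Alice}; on the smaller side: {Frank, Eve, Hank, Alice} → Dave is next (Dave > Eve).
  Step 3: remaining {Frank, Eve, Hank, Alice}; on the smaller side: {Frank, Hank, Alice} → Eve is next (Eve > Frank).
  Step 4: remaining {Frank, Hank, Alice}; on the smaller side: {Hank, Alice} → Frank is next (Frank > Hank).
  Step 5: remaining {Hank, Alice}; on the smaller side: {Alice} → Hank is next (Hank > Alice).
  Step 6: only Alice remains → lowest.
Final ranking (highest to lowest):

Jack > Dave > Eve > Frank > Hank > Alice


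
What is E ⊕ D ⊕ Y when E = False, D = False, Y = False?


E = False, D = False, Y = False
Step 1: E ⊕ D = False XOR False = False
Step 2: False ⊕ Y = False XOR False = False
XOR is true when an odd number of operands are true.

False


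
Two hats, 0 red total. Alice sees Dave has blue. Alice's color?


Total red = 0, Dave = blue
Red accounted for: 0
Remaining for Alice: 0
Alice's hat is blue.

blue


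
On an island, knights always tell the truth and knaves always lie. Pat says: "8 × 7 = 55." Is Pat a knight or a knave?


Statement: "8 × 7 = 55."
Actual: 8 × 7 = 56
Claimed: 55
Statement is FALSE → Pat lies → Knave

Knave


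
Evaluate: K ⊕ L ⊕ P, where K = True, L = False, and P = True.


K = True, L = False, P = True
Step 1: K ⊕ L = True XOR False = True
Step 2: True ⊕ P = True XOR True = False
XOR is true when an odd number of operands are true.

False


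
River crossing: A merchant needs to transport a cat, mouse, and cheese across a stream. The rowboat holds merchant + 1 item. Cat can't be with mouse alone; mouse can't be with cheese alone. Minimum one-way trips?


1. merchant+mouse → 2. merchant ← 3. merchant+cat → 4. merchant+mouse ← 5. merchant+cheese → 6. merchant ← 7. merchant+mouse →
Minimum trips = 7

7


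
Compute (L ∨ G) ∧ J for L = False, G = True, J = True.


L = False, G = True, J = True
Step 1: L ∨ G = False OR True = True
Step 2: True ∧ J = True AND True = True
OR is true when at least one operand is true; AND requires both.

True


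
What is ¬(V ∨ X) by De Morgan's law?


De Morgan's law: ¬(P ∨ Q) ≡ ¬P ∧ ¬Q
¬(V ∨ X) = ¬V ∧ ¬X

¬V ∧ ¬X


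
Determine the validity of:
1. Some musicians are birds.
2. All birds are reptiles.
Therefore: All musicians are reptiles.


Premise 1: Some musicians are birds.
Premise 2: All birds are reptiles.
Conclusion: All musicians are reptiles.
Fallacy: illicit minor. The minor term (musicians) is distributed in the conclusion ('All musicians ...') but undistributed in its premise ('Some musicians are birds' doesn't cover all musicians).
Only 'Some musicians are reptiles' follows, not 'All'.

Invalid


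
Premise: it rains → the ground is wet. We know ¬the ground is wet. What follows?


Modus tollens: P → Q, ¬Q ⊢ ¬P
P: it rains
Q: the ground is wet
We have P → Q and Q is false.
By modus tollens, P must be false.

It is not the case that it rains


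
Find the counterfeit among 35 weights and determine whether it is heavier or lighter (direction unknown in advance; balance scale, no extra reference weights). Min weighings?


Let n = 35. 70 possibilities (n weights × lighter/heavier); each weighing has 3 outcomes.
Bound for k weighings: say the first weighing puts j weights on each pan. If it tips, the 2j weighed weights remain suspects (each with a known direction) and k-1 weighings give 3^(k-1) outcomes; 3^(k-1) is odd, so 2j ≤ 3^(k-1) - 1. If it balances, the n - 2j unweighed weights remain with direction unknown: 2(n - 2j) ≤ 3^(k-1) - 1 by the same parity argument. Adding, n ≤ (3^(k-1) - 1) + (3^(k-1) - 1)/2 = (3^k - 3)/2, and the classical three-group strategy achieves this (3 weights in 2 weighings, 12 in 3, 39 in 4, 120 in 5).
So we need the smallest k with (3^k - 3)/2 ≥ 35.
k = 3: (3^3 - 3)/2 = 12 < 35 ✗
k = 4: (3^4 - 3)/2 = 39 ≥ 35 ✓

4


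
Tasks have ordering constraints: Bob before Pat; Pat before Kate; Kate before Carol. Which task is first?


Constraints: Bob before Pat; Pat before Kate; Kate before Carol
The first task can have nothing scheduled before it, so it must never appear on the right of a 'before'.
Tasks appearing after some 'before': Pat, Kate, Carol.
The only task not in that list is Bob → it is first.

Bob


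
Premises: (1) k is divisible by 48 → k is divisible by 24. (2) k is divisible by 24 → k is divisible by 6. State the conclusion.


Hypothetical syllogism: P → Q, Q → R ⊢ P → R
Premise 1: k is divisible by 48 → k is divisible by 24
Premise 2: k is divisible by 24 → k is divisible by 6
Chain the implications: the middle term (k is divisible by 24) links the two.
Conclusion: If k is divisible by 48, then k is divisible by 6.

If k is divisible by 48, then k is divisible by 6.


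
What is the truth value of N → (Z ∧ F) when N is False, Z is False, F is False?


N = False, Z = False, F = False
Step 1: Z ∧ F = False AND False = False
Step 2: N → (False): false only when N=True and consequent=False.
Result: True

True


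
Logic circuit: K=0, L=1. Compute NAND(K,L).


K AND L = 0
NOT(0) = 1

1


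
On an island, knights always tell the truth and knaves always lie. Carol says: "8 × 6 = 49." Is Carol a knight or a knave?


Statement: "8 × 6 = 49."
Actual: 8 × 6 = 48
Claimed: 49
Statement is FALSE → Carol lies → Knave

Knave


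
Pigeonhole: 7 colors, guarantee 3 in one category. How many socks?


Pigeonhole: to guarantee k in one of n categories, need (k-1)×n + 1.
k = 3, n = 7
Minimum = (3-1) × 7 + 1 = 2 × 7 + 1

15


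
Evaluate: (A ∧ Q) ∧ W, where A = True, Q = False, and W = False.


A = True, Q = False, W = False
Step 1: A ∧ Q = True AND False = False
Step 2: False ∧ W = False AND False = False
AND is true only when ALL operands are true.

False


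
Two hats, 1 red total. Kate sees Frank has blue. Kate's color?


Total red = 1, Frank = blue
Red accounted for: 0
Remaining for Kate: 1
Kate's hat is red.

red


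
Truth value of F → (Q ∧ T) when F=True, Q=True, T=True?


F = True, Q = True, T = True
Expression: F → (Q ∧ T)
Step 1: Q ∧ T = True AND True = True
Step 2: F → (True) = True → True = True

True


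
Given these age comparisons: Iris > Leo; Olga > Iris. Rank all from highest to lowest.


Constraints: Iris > Leo; Olga > Iris
Method: at each step, the next-highest is the one remaining person who never appears on the smaller side of a constraint between remaining people.
  Step 1: remaining {Leo, Iris, Olga}; on the smaller side: {Leo, Iris} → Olga is next (Olga > Iris).
  Step 2: remaining {Leo, Iris}; on the smaller side: {Leo} → Iris is next (Iris > Leo).
  Step 3: only Leo remains → lowest.
Final ranking (highest to lowest):

Olga > Iris > Leo


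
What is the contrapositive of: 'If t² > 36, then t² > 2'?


Original: If t² > 36, then t² > 2
Contrapositive: If ¬Q, then ¬P
Negate Q: not (t² > 2)
Negate P: not (t² > 36)

If not (t² > 2), then not (t² > 36).


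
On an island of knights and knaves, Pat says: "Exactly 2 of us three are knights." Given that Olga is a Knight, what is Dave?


Pat claims exactly 2 knights among Pat, Olga, Dave.
Given: Olga is a Knight.

Case 1: Pat is a Knight (tells truth)
  Then exactly 2 of the three are knights.
  Counting Pat, Olga: 2 knight(s) so far. Need 0 more → Dave = Knave.
Case 2: Pat is a Knave (lies)
  Then the count is NOT 2.
  If Dave = Knight, count = 2 = 2 → claim would be true, contradicts lie.
  If Dave = Knave, count = 1 ≠ 2 → lie confirmed ✓

Dave is a Knave.

Knave


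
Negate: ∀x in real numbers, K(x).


Original: ∀x K(x)
Rule: ¬∀→∃, ¬∃→∀, negate predicate.
Negation: ∃x ¬K(x)

∃x ¬K(x)


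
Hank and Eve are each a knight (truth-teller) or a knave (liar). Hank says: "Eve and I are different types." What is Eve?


Hank says: "Eve and I are different types."
Case 1: Hank is a Knight (truth-teller)
  Statement is true → they ARE different → Eve is a Knave
Case 2: Hank is a Knave (liar)
  Statement is false → they are NOT different → Eve is a Knave
In both cases, Eve is a Knave.

Knave


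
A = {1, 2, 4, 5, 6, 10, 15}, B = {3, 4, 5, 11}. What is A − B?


A = {1, 2, 4, 5, 6, 10, 15}
B = {3, 4, 5, 11}
Operation: difference A − B
In A but not B: 1, 2, 6, 10, 15

{1, 2, 6, 10, 15}


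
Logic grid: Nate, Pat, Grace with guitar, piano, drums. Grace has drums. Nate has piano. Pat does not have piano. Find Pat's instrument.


From clues:
  Grace → drums
  Nate → piano
By elimination, Pat gets the remaining.

guitar


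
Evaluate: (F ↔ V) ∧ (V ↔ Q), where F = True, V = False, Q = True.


F = True, V = False, Q = True
Step 1: F ↔ V is true when F and V have the same value. Result: False
Step 2: V ↔ Q is true when V and Q have the same value. Result: False
Step 3: False ∧ False = False

False


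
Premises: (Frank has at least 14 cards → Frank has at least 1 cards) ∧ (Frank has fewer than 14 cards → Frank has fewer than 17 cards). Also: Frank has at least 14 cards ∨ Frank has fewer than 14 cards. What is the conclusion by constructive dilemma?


Constructive dilemma: (P → Q) ∧ (R → S), P ∨ R ⊢ Q ∨ S
Premise 1: Frank has at least 14 cards → Frank has at least 1 cards
Premise 2: Frank has fewer than 14 cards → Frank has fewer than 17 cards
Premise 3: Frank has at least 14 cards ∨ Frank has fewer than 14 cards
Case 1: Assuming Frank has at least 14 cards, then by Premise 1, Frank has at least 1 cards.
Case 2: Assuming Frank has fewer than 14 cards, then by Premise 2, Frank has fewer than 17 cards.
Since one of Frank has at least 14 cards or Frank has fewer than 14 cards must hold, we get Frank has at least 1 cards or Frank has fewer than 17 cards.

Frank has at least 1 cards or Frank has fewer than 17 cards.


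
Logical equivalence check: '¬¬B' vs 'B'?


Expression 1: ¬¬B
Expression 2: B
Truth table (B | Expr1 Expr2):
  T |   T     T
  F |   F     F
All 2 rows agree, so the expressions are logically equivalent.

Yes


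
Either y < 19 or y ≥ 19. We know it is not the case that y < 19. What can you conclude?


Disjunctive syllogism: P ∨ Q, ¬P ⊢ Q
Disjunction: y < 19 ∨ y ≥ 19
We know it is not the case that y < 19.
By disjunctive syllogism, the other disjunct must be true.

y ≥ 19


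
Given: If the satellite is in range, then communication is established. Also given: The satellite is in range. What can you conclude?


Modus ponens: P → Q, P ⊢ Q
P: the satellite is in range
Q: communication is established
We have P → Q and P is true.
By modus ponens, Q must be true.

Communication is established


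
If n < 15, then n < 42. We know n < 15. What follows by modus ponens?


Modus ponens: P → Q, P ⊢ Q
P: n < 15
Q: n < 42
We have P → Q and P is true.
By modus ponens, Q must be true.

n < 42


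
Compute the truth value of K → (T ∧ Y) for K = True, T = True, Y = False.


K = True, T = True, Y = False
Step 1: T ∧ Y = True AND False = False
Step 2: K → (False): false only when K=True and consequent=False.
Result: False

False


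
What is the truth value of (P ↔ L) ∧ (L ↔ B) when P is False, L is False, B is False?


P = False, L = False, B = False
Step 1: P ↔ L is true when P and L have the same value. Result: True
Step 2: L ↔ B is true when L and B have the same value. Result: True
Step 3: True ∧ True = True

True


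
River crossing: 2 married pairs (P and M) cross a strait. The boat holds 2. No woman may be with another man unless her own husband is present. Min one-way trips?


Label couples P and M.
1. WP+WM → (far: WP,WM; near: HP,HM)
2. WP ←   (far: WM; near: HP,HM,WP)
3. HP+HM → (far: HP,HM,WM; near: WP)
4. HP ←   (far: HM,WM; near: HP,WP)  — HP returns, since WP is alone on near bank
5. HP+WP → (far: all four; near: empty)
Every state respects the constraint.
Minimum trips = 5

5
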